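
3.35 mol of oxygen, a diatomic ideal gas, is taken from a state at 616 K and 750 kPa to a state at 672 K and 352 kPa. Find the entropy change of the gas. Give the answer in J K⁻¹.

ΔS = 29.6 J/K

ΔS = nC_p ln(T₂/T₁) − nR ln(P₂/P₁), with C_p = 7R/2 = 29.1 J mol⁻¹ K⁻¹ for a diatomic ideal gas.
ΔS = 3.35 × [29.1 × ln(672/616) − 8.314 × ln(352/750)] = 29.6 J/K.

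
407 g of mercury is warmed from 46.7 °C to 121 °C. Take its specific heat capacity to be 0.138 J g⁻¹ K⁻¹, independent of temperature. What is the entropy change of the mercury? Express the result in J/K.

In kelvin: T₁ = 319.85 K, T₂ = 394.15 K. ΔS = ∫dQ_rev/T = m c ln(T₂/T₁) = 407 × 0.138 × ln(394.15/319.85) = 11.7 J/K.

ΔS = 11.7 J/K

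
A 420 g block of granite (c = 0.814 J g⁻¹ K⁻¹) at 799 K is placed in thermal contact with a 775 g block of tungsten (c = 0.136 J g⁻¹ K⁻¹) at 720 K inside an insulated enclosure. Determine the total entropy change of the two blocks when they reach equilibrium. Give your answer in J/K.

Energy balance: T_f = (m₁c₁T₁ + m₂c₂T₂)/(m₁c₁ + m₂c₂) = 780.38 K.
ΔS₁ = m₁c₁ ln(T_f/T₁) = 341.88 × ln(780.38/799) = -8.0598 J/K.
ΔS₂ = m₂c₂ ln(T_f/T₂) = 105.4 × ln(780.38/720) = 8.4884 J/K.
ΔS_total = -8.0598 + 8.4884 = 0.429 J/K.

ΔS_total = 0.429 J/K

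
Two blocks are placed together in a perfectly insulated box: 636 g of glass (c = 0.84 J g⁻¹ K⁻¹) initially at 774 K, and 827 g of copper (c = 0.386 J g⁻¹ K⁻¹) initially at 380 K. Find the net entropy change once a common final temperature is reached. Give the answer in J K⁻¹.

Energy balance: T_f = (m₁c₁T₁ + m₂c₂T₂)/(m₁c₁ + m₂c₂) = 626.63 K.
ΔS₁ = m₁c₁ ln(T_f/T₁) = 534.24 × ln(626.63/774) = -112.84 J/K.
ΔS₂ = m₂c₂ ln(T_f/T₂) = 319.222 × ln(626.63/380) = 159.67 J/K.
ΔS_total = -112.84 + 159.67 = 46.8 J/K.

ΔS_total = 46.8 J/K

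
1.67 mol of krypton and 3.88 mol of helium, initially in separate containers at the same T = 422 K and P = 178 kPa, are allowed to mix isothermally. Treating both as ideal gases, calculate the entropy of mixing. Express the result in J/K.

Mole fractions: x_A = 1.67/5.55 = 0.301, x_B = 0.699.
ΔS_mix = −R(n_A ln x_A + n_B ln x_B) = −8.314 × (1.67 ln 0.301 + 3.88 ln 0.699) = 28.2 J/K.

ΔS_mix = 28.2 J/K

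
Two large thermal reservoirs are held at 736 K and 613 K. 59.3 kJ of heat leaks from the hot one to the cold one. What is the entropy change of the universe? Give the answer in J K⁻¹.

ΔS_total = 16.2 J/K

ΔS_hot = −Q/T_H = −59300/736 = -80.57 J/K and ΔS_cold = +Q/T_C = 59300/613 = 96.74 J/K.
ΔS_total = -80.57 + 96.74 = 16.2 J/K, positive as the second law requires.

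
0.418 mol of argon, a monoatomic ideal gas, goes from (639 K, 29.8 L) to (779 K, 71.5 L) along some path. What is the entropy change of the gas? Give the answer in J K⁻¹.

Entropy is a state function: ΔS = nC_V ln(T₂/T₁) + nR ln(V₂/V₁), with C_V = 3R/2 = 12.47 J mol⁻¹ K⁻¹ for a monoatomic ideal gas.
ΔS = 0.418 × [12.47 × ln(779/639) + 8.314 × ln(71.5/29.8)] = 4.07 J/K.

ΔS = 4.07 J/K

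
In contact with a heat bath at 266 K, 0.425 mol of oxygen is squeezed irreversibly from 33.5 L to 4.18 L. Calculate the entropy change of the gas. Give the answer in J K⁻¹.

ΔS_gas = -7.35 J/K

Entropy is a state function, so ΔS_gas depends only on the end states.
For an isothermal ideal gas ΔS_gas = nR ln(V₂/V₁) = 0.425 × 8.314 × ln(4.18/33.5) = -7.35 J/K.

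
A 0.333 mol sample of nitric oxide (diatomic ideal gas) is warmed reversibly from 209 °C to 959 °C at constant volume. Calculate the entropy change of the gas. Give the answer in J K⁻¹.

ΔS = 6.49 J/K

In kelvin: T₁ = 482.15 K, T₂ = 1232.15 K. At constant volume, ΔS = nC_V ln(T₂/T₁) with C_V = 5R/2 = 20.79 J mol⁻¹ K⁻¹.
ΔS = 0.333 × 20.79 × ln(1232.15/482.15) = 6.49 J/K.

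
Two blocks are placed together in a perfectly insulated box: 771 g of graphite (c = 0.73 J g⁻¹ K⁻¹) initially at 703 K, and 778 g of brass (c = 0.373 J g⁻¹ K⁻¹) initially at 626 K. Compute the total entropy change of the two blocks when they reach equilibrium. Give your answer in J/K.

ΔS_total = 1.27 J/K

Energy balance: T_f = (m₁c₁T₁ + m₂c₂T₂)/(m₁c₁ + m₂c₂) = 676.81 K.
ΔS₁ = m₁c₁ ln(T_f/T₁) = 562.83 × ln(676.81/703) = -21.37 J/K.
ΔS₂ = m₂c₂ ln(T_f/T₂) = 290.194 × ln(676.81/626) = 22.64 J/K.
ΔS_total = -21.37 + 22.64 = 1.27 J/K.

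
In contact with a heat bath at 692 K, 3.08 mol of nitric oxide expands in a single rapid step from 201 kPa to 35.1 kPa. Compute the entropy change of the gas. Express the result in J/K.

ΔS_gas = 44.7 J/K

Entropy is a state function, so ΔS_gas depends only on the end states.
For an isothermal ideal gas ΔS_gas = nR ln(P₁/P₂) = 3.08 × 8.314 × ln(201/35.1) = 44.7 J/K.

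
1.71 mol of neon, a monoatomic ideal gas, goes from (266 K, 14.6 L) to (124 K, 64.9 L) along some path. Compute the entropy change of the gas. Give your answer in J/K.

ΔS = 4.93 J/K

Entropy is a state function: ΔS = nC_V ln(T₂/T₁) + nR ln(V₂/V₁), with C_V = 3R/2 = 12.47 J mol⁻¹ K⁻¹ for a monoatomic ideal gas.
ΔS = 1.71 × [12.47 × ln(124/266) + 8.314 × ln(64.9/14.6)] = 4.93 J/K.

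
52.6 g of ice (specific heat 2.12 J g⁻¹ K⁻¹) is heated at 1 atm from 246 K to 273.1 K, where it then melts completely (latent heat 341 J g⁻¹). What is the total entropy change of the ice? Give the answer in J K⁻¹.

Warming step: ΔS₁ = m c ln(T_tr/T_i) = 52.6 × 2.12 × ln(273.1/246) = 11.65 J/K.
Phase change: ΔS₂ = +mL/T_tr = 52.6 × 341 / 273.1 = 65.68 J/K.
ΔS_total = (11.65) + (65.68) = 77.3 J/K.

ΔS = 77.3 J/K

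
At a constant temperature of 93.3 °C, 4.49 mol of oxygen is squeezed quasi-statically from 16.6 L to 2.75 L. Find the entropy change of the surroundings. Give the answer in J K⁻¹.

For an isothermal ideal gas ΔS_gas = nR ln(V₂/V₁) = 4.49 × 8.314 × ln(2.75/16.6) = -67.1 J/K.
The process is reversible, so ΔS_surr = −ΔS_gas = 67.1 J/K and ΔS_universe = 0.

ΔS_surr = 67.1 J/K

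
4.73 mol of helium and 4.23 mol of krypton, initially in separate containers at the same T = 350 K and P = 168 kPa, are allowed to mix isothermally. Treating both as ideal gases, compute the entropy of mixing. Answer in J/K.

ΔS_mix = 51.5 J/K

Mole fractions: x_A = 4.73/8.96 = 0.528, x_B = 0.472.
ΔS_mix = −R(n_A ln x_A + n_B ln x_B) = −8.314 × (4.73 ln 0.528 + 4.23 ln 0.472) = 51.5 J/K.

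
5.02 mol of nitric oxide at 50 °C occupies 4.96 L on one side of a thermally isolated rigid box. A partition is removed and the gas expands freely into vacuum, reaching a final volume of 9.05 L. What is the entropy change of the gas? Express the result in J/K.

ΔS_gas = 25.1 J/K

For an ideal gas in free expansion Q = 0 and W = 0, so T is unchanged.
Entropy is a state function; using a reversible isothermal path, ΔS_gas = nR ln(V₂/V₁) = 5.02 × 8.314 × ln(9.05/4.96) = 25.1 J/K.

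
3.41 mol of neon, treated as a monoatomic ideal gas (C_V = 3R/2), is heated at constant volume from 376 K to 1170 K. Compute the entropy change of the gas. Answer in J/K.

ΔS = 48.3 J/K

At constant volume, ΔS = nC_V ln(T₂/T₁) with C_V = 3R/2 = 12.47 J mol⁻¹ K⁻¹.
ΔS = 3.41 × 12.47 × ln(1170/376) = 48.3 J/K.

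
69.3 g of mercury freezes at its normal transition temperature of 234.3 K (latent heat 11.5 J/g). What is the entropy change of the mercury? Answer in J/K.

ΔS = -3.4 J/K

Heat released by the substance: Q = −mL = −69.3 × 11.5 = −796.95 J.
At constant T, ΔS = Q_rev/T = −796.95 / 234.3 = -3.4 J/K.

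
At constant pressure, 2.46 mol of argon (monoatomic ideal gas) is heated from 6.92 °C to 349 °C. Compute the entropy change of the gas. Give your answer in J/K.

ΔS = 40.8 J/K

In kelvin: T₁ = 280.07 K, T₂ = 622.15 K. At constant pressure, ΔS = nC_p ln(T₂/T₁) with C_p = 5R/2 = 20.79 J mol⁻¹ K⁻¹.
ΔS = 2.46 × 20.79 × ln(622.15/280.07) = 40.8 J/K.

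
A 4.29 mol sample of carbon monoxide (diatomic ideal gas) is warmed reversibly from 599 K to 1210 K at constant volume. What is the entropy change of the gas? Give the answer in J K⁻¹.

At constant volume, ΔS = nC_V ln(T₂/T₁) with C_V = 5R/2 = 20.79 J mol⁻¹ K⁻¹.
ΔS = 4.29 × 20.79 × ln(1210/599) = 62.7 J/K.

ΔS = 62.7 J/K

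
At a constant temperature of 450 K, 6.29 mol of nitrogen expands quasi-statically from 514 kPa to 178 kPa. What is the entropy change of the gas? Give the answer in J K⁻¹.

ΔS_gas = 55.5 J/K

For an isothermal ideal gas ΔS_gas = nR ln(P₁/P₂) = 6.29 × 8.314 × ln(514/178) = 55.5 J/K.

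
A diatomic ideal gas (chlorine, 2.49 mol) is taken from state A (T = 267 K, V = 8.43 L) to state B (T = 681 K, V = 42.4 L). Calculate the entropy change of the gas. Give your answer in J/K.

Entropy is a state function: ΔS = nC_V ln(T₂/T₁) + nR ln(V₂/V₁), with C_V = 5R/2 = 20.79 J mol⁻¹ K⁻¹ for a diatomic ideal gas.
ΔS = 2.49 × [20.79 × ln(681/267) + 8.314 × ln(42.4/8.43)] = 81.9 J/K.

ΔS = 81.9 J/K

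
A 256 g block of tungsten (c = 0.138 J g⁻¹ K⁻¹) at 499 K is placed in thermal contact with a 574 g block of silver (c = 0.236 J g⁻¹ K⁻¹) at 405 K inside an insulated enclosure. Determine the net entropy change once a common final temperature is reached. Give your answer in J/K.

ΔS_total = 0.635 J/K

Energy balance: T_f = (m₁c₁T₁ + m₂c₂T₂)/(m₁c₁ + m₂c₂) = 424.44 K.
ΔS₁ = m₁c₁ ln(T_f/T₁) = 35.328 × ln(424.44/499) = -5.717 J/K.
ΔS₂ = m₂c₂ ln(T_f/T₂) = 135.464 × ln(424.44/405) = 6.352 J/K.
ΔS_total = -5.717 + 6.352 = 0.635 J/K.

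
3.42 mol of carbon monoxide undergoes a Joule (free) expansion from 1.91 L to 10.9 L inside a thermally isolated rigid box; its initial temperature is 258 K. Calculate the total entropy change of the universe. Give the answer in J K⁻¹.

ΔS_universe = 49.5 J/K

For an ideal gas in free expansion Q = 0 and W = 0, so T is unchanged.
Entropy is a state function; using a reversible isothermal path, ΔS_gas = nR ln(V₂/V₁) = 3.42 × 8.314 × ln(10.9/1.91) = 49.5 J/K.
The insulated surroundings exchange no heat, so ΔS_surr = 0 and ΔS_universe = ΔS_gas.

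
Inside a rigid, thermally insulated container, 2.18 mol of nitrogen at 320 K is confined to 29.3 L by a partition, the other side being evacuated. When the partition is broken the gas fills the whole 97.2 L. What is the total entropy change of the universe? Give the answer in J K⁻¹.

ΔS_universe = 21.7 J/K

For an ideal gas in free expansion Q = 0 and W = 0, so T is unchanged.
Entropy is a state function; using a reversible isothermal path, ΔS_gas = nR ln(V₂/V₁) = 2.18 × 8.314 × ln(97.2/29.3) = 21.7 J/K.
The insulated surroundings exchange no heat, so ΔS_surr = 0 and ΔS_universe = ΔS_gas.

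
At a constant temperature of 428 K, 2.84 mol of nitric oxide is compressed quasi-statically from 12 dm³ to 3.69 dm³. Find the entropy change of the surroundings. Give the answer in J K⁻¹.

ΔS_surr = 27.8 J/K

For an isothermal ideal gas ΔS_gas = nR ln(V₂/V₁) = 2.84 × 8.314 × ln(3.69/12) = -27.8 J/K.
The process is reversible, so ΔS_surr = −ΔS_gas = 27.8 J/K and ΔS_universe = 0.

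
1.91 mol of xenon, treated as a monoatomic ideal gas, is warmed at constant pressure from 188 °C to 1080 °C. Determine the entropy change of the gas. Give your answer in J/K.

ΔS = 42.7 J/K

In kelvin: T₁ = 461.15 K, T₂ = 1353.15 K. At constant pressure, ΔS = nC_p ln(T₂/T₁) with C_p = 5R/2 = 20.79 J mol⁻¹ K⁻¹.
ΔS = 1.91 × 20.79 × ln(1353.15/461.15) = 42.7 J/K.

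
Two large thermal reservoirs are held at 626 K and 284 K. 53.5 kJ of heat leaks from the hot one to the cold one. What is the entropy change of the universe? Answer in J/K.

ΔS_total = 103 J/K

ΔS_hot = −Q/T_H = −53500/626 = -85.46 J/K and ΔS_cold = +Q/T_C = 53500/284 = 188.4 J/K.
ΔS_total = -85.46 + 188.4 = 103 J/K, positive as the second law requires.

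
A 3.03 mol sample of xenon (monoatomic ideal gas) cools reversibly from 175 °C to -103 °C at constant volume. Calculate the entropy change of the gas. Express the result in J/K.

In kelvin: T₁ = 448.15 K, T₂ = 170.15 K. At constant volume, ΔS = nC_V ln(T₂/T₁) with C_V = 3R/2 = 12.47 J mol⁻¹ K⁻¹.
ΔS = 3.03 × 12.47 × ln(170.15/448.15) = -36.6 J/K.

ΔS = -36.6 J/K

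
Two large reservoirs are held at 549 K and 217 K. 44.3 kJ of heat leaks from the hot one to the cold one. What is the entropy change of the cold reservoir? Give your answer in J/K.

The cold reservoir gains heat Q, so ΔS_cold = +Q/T_C = 44300/217 = 204 J/K.

ΔS_cold = 204 J/K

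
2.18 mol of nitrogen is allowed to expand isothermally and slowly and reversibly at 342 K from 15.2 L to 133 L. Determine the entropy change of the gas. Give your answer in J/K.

For an isothermal ideal gas ΔS_gas = nR ln(V₂/V₁) = 2.18 × 8.314 × ln(133/15.2) = 39.3 J/K.

ΔS_gas = 39.3 J/K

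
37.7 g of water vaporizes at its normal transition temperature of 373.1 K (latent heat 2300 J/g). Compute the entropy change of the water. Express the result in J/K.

Heat absorbed by the substance: Q = mL = 37.7 × 2300 = 86710 J.
At constant T, ΔS = Q_rev/T = 86710 / 373.1 = 232 J/K.

ΔS = 232 J/K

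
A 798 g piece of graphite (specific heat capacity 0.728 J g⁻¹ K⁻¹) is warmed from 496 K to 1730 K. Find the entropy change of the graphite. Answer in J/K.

ΔS = ∫dQ_rev/T = m c ln(T₂/T₁) = 798 × 0.728 × ln(1730/496) = 726 J/K.

ΔS = 726 J/K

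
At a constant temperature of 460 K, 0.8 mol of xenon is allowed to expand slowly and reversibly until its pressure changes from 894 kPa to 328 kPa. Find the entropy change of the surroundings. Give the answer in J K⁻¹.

For an isothermal ideal gas ΔS_gas = nR ln(P₁/P₂) = 0.8 × 8.314 × ln(894/328) = 6.67 J/K.
The process is reversible, so ΔS_surr = −ΔS_gas = -6.67 J/K and ΔS_universe = 0.

ΔS_surr = -6.67 J/K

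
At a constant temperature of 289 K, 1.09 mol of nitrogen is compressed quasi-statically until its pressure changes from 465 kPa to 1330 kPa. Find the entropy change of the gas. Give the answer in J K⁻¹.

For an isothermal ideal gas ΔS_gas = nR ln(P₁/P₂) = 1.09 × 8.314 × ln(465/1330) = -9.52 J/K.

ΔS_gas = -9.52 J/K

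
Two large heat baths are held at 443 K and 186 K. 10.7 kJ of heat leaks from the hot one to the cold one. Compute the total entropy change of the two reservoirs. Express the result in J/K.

ΔS_hot = −Q/T_H = −10700/443 = -24.15 J/K and ΔS_cold = +Q/T_C = 10700/186 = 57.53 J/K.
ΔS_total = -24.15 + 57.53 = 33.4 J/K, positive as the second law requires.

ΔS_total = 33.4 J/K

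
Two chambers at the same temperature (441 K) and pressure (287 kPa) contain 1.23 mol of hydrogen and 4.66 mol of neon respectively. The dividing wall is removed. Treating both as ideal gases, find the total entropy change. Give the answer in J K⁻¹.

ΔS_mix = 25.1 J/K

Mole fractions: x_A = 1.23/5.89 = 0.209, x_B = 0.791.
ΔS_mix = −R(n_A ln x_A + n_B ln x_B) = −8.314 × (1.23 ln 0.209 + 4.66 ln 0.791) = 25.1 J/K.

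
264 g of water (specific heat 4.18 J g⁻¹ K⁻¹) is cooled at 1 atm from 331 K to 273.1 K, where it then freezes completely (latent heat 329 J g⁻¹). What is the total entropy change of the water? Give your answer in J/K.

Cooling step: ΔS₁ = m c ln(T_tr/T_i) = 264 × 4.18 × ln(273.1/331) = -212.2 J/K.
Phase change: ΔS₂ = −mL/T_tr = −264 × 329 / 273.1 = -318 J/K.
ΔS_total = (-212.2) + (-318) = -530 J/K.

ΔS = -530 J/K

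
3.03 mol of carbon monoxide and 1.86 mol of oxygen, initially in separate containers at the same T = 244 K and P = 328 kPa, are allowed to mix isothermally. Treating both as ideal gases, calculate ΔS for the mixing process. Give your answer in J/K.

ΔS_mix = 27 J/K

Mole fractions: x_A = 3.03/4.89 = 0.62, x_B = 0.38.
ΔS_mix = −R(n_A ln x_A + n_B ln x_B) = −8.314 × (3.03 ln 0.62 + 1.86 ln 0.38) = 27 J/K.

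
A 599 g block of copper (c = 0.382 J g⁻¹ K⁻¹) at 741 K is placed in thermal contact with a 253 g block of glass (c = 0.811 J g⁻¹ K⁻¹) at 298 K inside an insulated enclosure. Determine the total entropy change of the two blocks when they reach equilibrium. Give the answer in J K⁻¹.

Energy balance: T_f = (m₁c₁T₁ + m₂c₂T₂)/(m₁c₁ + m₂c₂) = 531.56 K.
ΔS₁ = m₁c₁ ln(T_f/T₁) = 228.818 × ln(531.56/741) = -76.01 J/K.
ΔS₂ = m₂c₂ ln(T_f/T₂) = 205.183 × ln(531.56/298) = 118.7 J/K.
ΔS_total = -76.01 + 118.7 = 42.7 J/K.

ΔS_total = 42.7 J/K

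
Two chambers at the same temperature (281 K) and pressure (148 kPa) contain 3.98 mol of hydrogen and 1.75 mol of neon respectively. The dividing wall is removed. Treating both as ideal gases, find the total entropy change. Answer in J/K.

ΔS_mix = 29.3 J/K

Mole fractions: x_A = 3.98/5.73 = 0.695, x_B = 0.305.
ΔS_mix = −R(n_A ln x_A + n_B ln x_B) = −8.314 × (3.98 ln 0.695 + 1.75 ln 0.305) = 29.3 J/K.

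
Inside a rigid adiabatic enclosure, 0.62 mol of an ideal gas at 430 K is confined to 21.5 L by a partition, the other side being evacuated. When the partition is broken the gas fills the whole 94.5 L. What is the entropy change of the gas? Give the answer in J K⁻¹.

ΔS_gas = 7.63 J/K

For an ideal gas in free expansion Q = 0 and W = 0, so T is unchanged.
Entropy is a state function; using a reversible isothermal path, ΔS_gas = nR ln(V₂/V₁) = 0.62 × 8.314 × ln(94.5/21.5) = 7.63 J/K.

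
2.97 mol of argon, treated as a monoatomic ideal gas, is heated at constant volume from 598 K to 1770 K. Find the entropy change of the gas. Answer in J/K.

At constant volume, ΔS = nC_V ln(T₂/T₁) with C_V = 3R/2 = 12.47 J mol⁻¹ K⁻¹.
ΔS = 2.97 × 12.47 × ln(1770/598) = 40.2 J/K.

ΔS = 40.2 J/K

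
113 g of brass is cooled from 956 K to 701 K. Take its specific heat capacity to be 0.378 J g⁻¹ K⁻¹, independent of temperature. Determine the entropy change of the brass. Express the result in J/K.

ΔS = ∫dQ_rev/T = m c ln(T₂/T₁) = 113 × 0.378 × ln(701/956) = -13.3 J/K.

ΔS = -13.3 J/K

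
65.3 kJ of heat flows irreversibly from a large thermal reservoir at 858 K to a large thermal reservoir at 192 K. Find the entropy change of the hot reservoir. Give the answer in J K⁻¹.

The hot reservoir loses heat Q, so ΔS_hot = −Q/T_H = −65300/858 = -76.1 J/K.

ΔS_hot = -76.1 J/K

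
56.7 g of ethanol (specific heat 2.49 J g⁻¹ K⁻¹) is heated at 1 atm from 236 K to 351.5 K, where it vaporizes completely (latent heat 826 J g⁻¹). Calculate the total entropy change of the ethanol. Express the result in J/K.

Warming step: ΔS₁ = m c ln(T_tr/T_i) = 56.7 × 2.49 × ln(351.5/236) = 56.24 J/K.
Phase change: ΔS₂ = +mL/T_tr = 56.7 × 826 / 351.5 = 133.2 J/K.
ΔS_total = (56.24) + (133.2) = 189 J/K.

ΔS = 189 J/K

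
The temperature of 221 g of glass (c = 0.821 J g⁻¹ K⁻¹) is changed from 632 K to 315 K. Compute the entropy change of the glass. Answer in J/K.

ΔS = -126 J/K

ΔS = ∫dQ_rev/T = m c ln(T₂/T₁) = 221 × 0.821 × ln(315/632) = -126 J/K.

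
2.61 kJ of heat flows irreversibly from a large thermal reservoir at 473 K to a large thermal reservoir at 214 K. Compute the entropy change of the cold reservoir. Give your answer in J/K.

ΔS_cold = 12.2 J/K

The cold reservoir gains heat Q, so ΔS_cold = +Q/T_C = 2610/214 = 12.2 J/K.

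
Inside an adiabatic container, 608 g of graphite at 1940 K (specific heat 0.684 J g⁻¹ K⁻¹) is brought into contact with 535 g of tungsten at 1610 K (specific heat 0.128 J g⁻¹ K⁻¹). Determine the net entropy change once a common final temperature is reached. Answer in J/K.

Energy balance: T_f = (m₁c₁T₁ + m₂c₂T₂)/(m₁c₁ + m₂c₂) = 1893.3 K.
ΔS₁ = m₁c₁ ln(T_f/T₁) = 415.872 × ln(1893.3/1940) = -10.124 J/K.
ΔS₂ = m₂c₂ ln(T_f/T₂) = 68.48 × ln(1893.3/1610) = 11.101 J/K.
ΔS_total = -10.124 + 11.101 = 0.977 J/K.

ΔS_total = 0.977 J/K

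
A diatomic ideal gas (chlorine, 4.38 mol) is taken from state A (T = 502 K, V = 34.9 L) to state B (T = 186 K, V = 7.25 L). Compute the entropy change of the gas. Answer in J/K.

Entropy is a state function: ΔS = nC_V ln(T₂/T₁) + nR ln(V₂/V₁), with C_V = 5R/2 = 20.79 J mol⁻¹ K⁻¹ for a diatomic ideal gas.
ΔS = 4.38 × [20.79 × ln(186/502) + 8.314 × ln(7.25/34.9)] = -148 J/K.

ΔS = -148 J/K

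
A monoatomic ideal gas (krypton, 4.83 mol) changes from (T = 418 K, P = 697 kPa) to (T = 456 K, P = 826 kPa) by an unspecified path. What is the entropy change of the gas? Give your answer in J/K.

ΔS = nC_p ln(T₂/T₁) − nR ln(P₂/P₁), with C_p = 5R/2 = 20.79 J mol⁻¹ K⁻¹ for a monoatomic ideal gas.
ΔS = 4.83 × [20.79 × ln(456/418) − 8.314 × ln(826/697)] = 1.92 J/K.

ΔS = 1.92 J/K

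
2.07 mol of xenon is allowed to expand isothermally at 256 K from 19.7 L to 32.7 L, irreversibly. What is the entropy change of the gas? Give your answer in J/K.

Entropy is a state function, so ΔS_gas depends only on the end states.
For an isothermal ideal gas ΔS_gas = nR ln(V₂/V₁) = 2.07 × 8.314 × ln(32.7/19.7) = 8.72 J/K.

ΔS_gas = 8.72 J/K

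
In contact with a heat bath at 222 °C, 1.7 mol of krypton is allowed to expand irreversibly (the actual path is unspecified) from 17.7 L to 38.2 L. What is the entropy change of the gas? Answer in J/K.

Entropy is a state function, so ΔS_gas depends only on the end states.
For an isothermal ideal gas ΔS_gas = nR ln(V₂/V₁) = 1.7 × 8.314 × ln(38.2/17.7) = 10.9 J/K.

ΔS_gas = 10.9 J/K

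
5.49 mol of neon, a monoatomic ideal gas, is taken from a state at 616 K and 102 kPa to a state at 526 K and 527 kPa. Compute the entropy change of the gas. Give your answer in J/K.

ΔS = -93 J/K

ΔS = nC_p ln(T₂/T₁) − nR ln(P₂/P₁), with C_p = 5R/2 = 20.79 J mol⁻¹ K⁻¹ for a monoatomic ideal gas.
ΔS = 5.49 × [20.79 × ln(526/616) − 8.314 × ln(527/102)] = -93 J/K.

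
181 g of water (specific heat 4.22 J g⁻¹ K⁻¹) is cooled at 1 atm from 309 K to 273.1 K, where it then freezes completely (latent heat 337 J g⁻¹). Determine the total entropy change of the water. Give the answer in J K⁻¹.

Cooling step: ΔS₁ = m c ln(T_tr/T_i) = 181 × 4.22 × ln(273.1/309) = -94.33 J/K.
Phase change: ΔS₂ = −mL/T_tr = −181 × 337 / 273.1 = -223.4 J/K.
ΔS_total = (-94.33) + (-223.4) = -318 J/K.

ΔS = -318 J/K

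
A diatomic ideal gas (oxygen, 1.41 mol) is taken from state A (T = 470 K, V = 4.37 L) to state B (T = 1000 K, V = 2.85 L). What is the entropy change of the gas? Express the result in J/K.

Entropy is a state function: ΔS = nC_V ln(T₂/T₁) + nR ln(V₂/V₁), with C_V = 5R/2 = 20.79 J mol⁻¹ K⁻¹ for a diatomic ideal gas.
ΔS = 1.41 × [20.79 × ln(1000/470) + 8.314 × ln(2.85/4.37)] = 17.1 J/K.

ΔS = 17.1 J/K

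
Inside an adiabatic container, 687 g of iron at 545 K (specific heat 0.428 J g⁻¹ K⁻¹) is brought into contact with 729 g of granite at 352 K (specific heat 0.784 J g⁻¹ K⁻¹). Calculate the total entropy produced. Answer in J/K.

ΔS_total = 19.3 J/K

Energy balance: T_f = (m₁c₁T₁ + m₂c₂T₂)/(m₁c₁ + m₂c₂) = 417.56 K.
ΔS₁ = m₁c₁ ln(T_f/T₁) = 294.036 × ln(417.56/545) = -78.32 J/K.
ΔS₂ = m₂c₂ ln(T_f/T₂) = 571.536 × ln(417.56/352) = 97.62 J/K.
ΔS_total = -78.32 + 97.62 = 19.3 J/K.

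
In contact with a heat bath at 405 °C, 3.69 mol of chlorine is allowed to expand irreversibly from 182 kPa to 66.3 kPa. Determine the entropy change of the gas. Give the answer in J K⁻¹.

ΔS_gas = 31 J/K

Entropy is a state function, so ΔS_gas depends only on the end states.
For an isothermal ideal gas ΔS_gas = nR ln(P₁/P₂) = 3.69 × 8.314 × ln(182/66.3) = 31 J/K.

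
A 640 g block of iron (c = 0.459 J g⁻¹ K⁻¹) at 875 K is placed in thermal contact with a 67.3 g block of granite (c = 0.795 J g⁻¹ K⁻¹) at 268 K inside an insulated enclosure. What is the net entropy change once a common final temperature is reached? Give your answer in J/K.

ΔS_total = 24.1 J/K

Energy balance: T_f = (m₁c₁T₁ + m₂c₂T₂)/(m₁c₁ + m₂c₂) = 781.48 K.
ΔS₁ = m₁c₁ ln(T_f/T₁) = 293.76 × ln(781.48/875) = -33.206 J/K.
ΔS₂ = m₂c₂ ln(T_f/T₂) = 53.5035 × ln(781.48/268) = 57.259 J/K.
ΔS_total = -33.206 + 57.259 = 24.1 J/K.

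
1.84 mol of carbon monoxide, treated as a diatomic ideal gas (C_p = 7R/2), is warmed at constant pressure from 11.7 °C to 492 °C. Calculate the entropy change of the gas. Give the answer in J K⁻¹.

ΔS = 52.9 J/K

In kelvin: T₁ = 284.85 K, T₂ = 765.15 K. At constant pressure, ΔS = nC_p ln(T₂/T₁) with C_p = 7R/2 = 29.1 J mol⁻¹ K⁻¹.
ΔS = 1.84 × 29.1 × ln(765.15/284.85) = 52.9 J/K.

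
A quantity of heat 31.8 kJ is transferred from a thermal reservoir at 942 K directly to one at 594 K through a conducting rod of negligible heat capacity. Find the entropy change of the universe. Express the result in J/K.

ΔS_total = 19.8 J/K

ΔS_hot = −Q/T_H = −31800/942 = -33.76 J/K and ΔS_cold = +Q/T_C = 31800/594 = 53.54 J/K.
ΔS_total = -33.76 + 53.54 = 19.8 J/K, positive as the second law requires.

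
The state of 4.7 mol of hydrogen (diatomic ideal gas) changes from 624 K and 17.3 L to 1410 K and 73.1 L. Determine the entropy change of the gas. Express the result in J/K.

Entropy is a state function: ΔS = nC_V ln(T₂/T₁) + nR ln(V₂/V₁), with C_V = 5R/2 = 20.79 J mol⁻¹ K⁻¹ for a diatomic ideal gas.
ΔS = 4.7 × [20.79 × ln(1410/624) + 8.314 × ln(73.1/17.3)] = 136 J/K.

ΔS = 136 J/K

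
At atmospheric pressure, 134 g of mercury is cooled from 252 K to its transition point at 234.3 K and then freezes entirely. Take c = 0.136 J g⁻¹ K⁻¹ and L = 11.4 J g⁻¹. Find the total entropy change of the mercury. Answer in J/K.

Cooling step: ΔS₁ = m c ln(T_tr/T_i) = 134 × 0.136 × ln(234.3/252) = -1.327 J/K.
Phase change: ΔS₂ = −mL/T_tr = −134 × 11.4 / 234.3 = -6.52 J/K.
ΔS_total = (-1.327) + (-6.52) = -7.85 J/K.

ΔS = -7.85 J/K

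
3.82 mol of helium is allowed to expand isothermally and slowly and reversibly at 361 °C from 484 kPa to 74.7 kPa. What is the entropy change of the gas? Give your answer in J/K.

For an isothermal ideal gas ΔS_gas = nR ln(P₁/P₂) = 3.82 × 8.314 × ln(484/74.7) = 59.3 J/K.

ΔS_gas = 59.3 J/K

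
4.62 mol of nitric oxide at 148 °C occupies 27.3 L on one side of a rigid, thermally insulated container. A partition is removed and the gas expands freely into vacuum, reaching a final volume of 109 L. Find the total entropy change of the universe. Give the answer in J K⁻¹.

For an ideal gas in free expansion Q = 0 and W = 0, so T is unchanged.
Entropy is a state function; using a reversible isothermal path, ΔS_gas = nR ln(V₂/V₁) = 4.62 × 8.314 × ln(109/27.3) = 53.2 J/K.
The insulated surroundings exchange no heat, so ΔS_surr = 0 and ΔS_universe = ΔS_gas.

ΔS_universe = 53.2 J/K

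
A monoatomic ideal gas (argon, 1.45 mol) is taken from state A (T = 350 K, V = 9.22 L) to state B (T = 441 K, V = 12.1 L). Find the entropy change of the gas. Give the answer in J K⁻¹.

ΔS = 7.46 J/K

Entropy is a state function: ΔS = nC_V ln(T₂/T₁) + nR ln(V₂/V₁), with C_V = 3R/2 = 12.47 J mol⁻¹ K⁻¹ for a monoatomic ideal gas.
ΔS = 1.45 × [12.47 × ln(441/350) + 8.314 × ln(12.1/9.22)] = 7.46 J/K.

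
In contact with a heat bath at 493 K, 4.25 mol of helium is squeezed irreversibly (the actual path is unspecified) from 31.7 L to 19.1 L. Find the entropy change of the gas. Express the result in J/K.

Entropy is a state function, so ΔS_gas depends only on the end states.
For an isothermal ideal gas ΔS_gas = nR ln(V₂/V₁) = 4.25 × 8.314 × ln(19.1/31.7) = -17.9 J/K.

ΔS_gas = -17.9 J/K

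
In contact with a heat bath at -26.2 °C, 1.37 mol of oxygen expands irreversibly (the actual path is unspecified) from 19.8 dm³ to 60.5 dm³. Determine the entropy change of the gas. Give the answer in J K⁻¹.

ΔS_gas = 12.7 J/K

Entropy is a state function, so ΔS_gas depends only on the end states.
For an isothermal ideal gas ΔS_gas = nR ln(V₂/V₁) = 1.37 × 8.314 × ln(60.5/19.8) = 12.7 J/K.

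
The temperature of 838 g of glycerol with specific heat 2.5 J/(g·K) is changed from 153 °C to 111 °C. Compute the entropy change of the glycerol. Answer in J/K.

ΔS = -217 J/K

In kelvin: T₁ = 426.15 K, T₂ = 384.15 K. ΔS = ∫dQ_rev/T = m c ln(T₂/T₁) = 838 × 2.5 × ln(384.15/426.15) = -217 J/K.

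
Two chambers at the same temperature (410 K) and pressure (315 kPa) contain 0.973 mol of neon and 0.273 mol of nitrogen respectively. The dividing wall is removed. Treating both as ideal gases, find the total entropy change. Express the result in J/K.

ΔS_mix = 5.45 J/K

Mole fractions: x_A = 0.973/1.25 = 0.781, x_B = 0.219.
ΔS_mix = −R(n_A ln x_A + n_B ln x_B) = −8.314 × (0.973 ln 0.781 + 0.273 ln 0.219) = 5.45 J/K.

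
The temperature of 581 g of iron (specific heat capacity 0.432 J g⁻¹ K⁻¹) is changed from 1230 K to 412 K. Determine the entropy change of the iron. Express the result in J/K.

ΔS = -275 J/K

ΔS = ∫dQ_rev/T = m c ln(T₂/T₁) = 581 × 0.432 × ln(412/1230) = -275 J/K.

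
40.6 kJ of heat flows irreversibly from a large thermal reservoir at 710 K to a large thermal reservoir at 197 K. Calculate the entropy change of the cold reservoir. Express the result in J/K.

ΔS_cold = 206 J/K

The cold reservoir gains heat Q, so ΔS_cold = +Q/T_C = 40600/197 = 206 J/K.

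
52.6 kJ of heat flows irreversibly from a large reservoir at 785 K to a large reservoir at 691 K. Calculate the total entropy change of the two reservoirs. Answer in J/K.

ΔS_hot = −Q/T_H = −52600/785 = -67.006 J/K and ΔS_cold = +Q/T_C = 52600/691 = 76.122 J/K.
ΔS_total = -67.006 + 76.122 = 9.12 J/K, positive as the second law requires.

ΔS_total = 9.12 J/K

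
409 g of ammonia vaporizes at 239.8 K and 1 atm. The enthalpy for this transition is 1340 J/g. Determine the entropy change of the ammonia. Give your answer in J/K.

ΔS = 2290 J/K

Heat absorbed by the substance: Q = mL = 409 × 1340 = 548060 J.
At constant T, ΔS = Q_rev/T = 548060 / 239.8 = 2290 J/K.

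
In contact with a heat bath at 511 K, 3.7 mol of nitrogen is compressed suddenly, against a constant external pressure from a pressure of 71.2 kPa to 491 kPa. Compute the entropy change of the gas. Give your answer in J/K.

Entropy is a state function, so ΔS_gas depends only on the end states.
For an isothermal ideal gas ΔS_gas = nR ln(P₁/P₂) = 3.7 × 8.314 × ln(71.2/491) = -59.4 J/K.

ΔS_gas = -59.4 J/K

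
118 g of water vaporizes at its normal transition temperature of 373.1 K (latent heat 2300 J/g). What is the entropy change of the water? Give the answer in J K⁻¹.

Heat absorbed by the substance: Q = mL = 118 × 2300 = 271400 J.
At constant T, ΔS = Q_rev/T = 271400 / 373.1 = 727 J/K.

ΔS = 727 J/K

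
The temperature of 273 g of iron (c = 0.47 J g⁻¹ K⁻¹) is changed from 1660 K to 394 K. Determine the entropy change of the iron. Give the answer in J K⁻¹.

ΔS = ∫dQ_rev/T = m c ln(T₂/T₁) = 273 × 0.47 × ln(394/1660) = -185 J/K.

ΔS = -185 J/K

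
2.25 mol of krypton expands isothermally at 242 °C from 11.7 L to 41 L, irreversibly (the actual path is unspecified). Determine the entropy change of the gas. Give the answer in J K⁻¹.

ΔS_gas = 23.5 J/K

Entropy is a state function, so ΔS_gas depends only on the end states.
For an isothermal ideal gas ΔS_gas = nR ln(V₂/V₁) = 2.25 × 8.314 × ln(41/11.7) = 23.5 J/K.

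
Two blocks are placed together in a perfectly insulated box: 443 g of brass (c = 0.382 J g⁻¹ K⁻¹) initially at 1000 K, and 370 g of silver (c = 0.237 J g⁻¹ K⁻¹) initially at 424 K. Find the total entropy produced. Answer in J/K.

ΔS_total = 19 J/K

Energy balance: T_f = (m₁c₁T₁ + m₂c₂T₂)/(m₁c₁ + m₂c₂) = 803.4 K.
ΔS₁ = m₁c₁ ln(T_f/T₁) = 169.226 × ln(803.4/1000) = -37.04 J/K.
ΔS₂ = m₂c₂ ln(T_f/T₂) = 87.69 × ln(803.4/424) = 56.04 J/K.
ΔS_total = -37.04 + 56.04 = 19 J/K.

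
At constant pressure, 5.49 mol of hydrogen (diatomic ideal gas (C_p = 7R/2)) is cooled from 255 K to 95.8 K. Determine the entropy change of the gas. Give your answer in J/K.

At constant pressure, ΔS = nC_p ln(T₂/T₁) with C_p = 7R/2 = 29.1 J mol⁻¹ K⁻¹.
ΔS = 5.49 × 29.1 × ln(95.8/255) = -156 J/K.

ΔS = -156 J/K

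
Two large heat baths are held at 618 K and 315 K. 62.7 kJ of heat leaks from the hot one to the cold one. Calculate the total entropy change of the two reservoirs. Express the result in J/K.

ΔS_total = 97.6 J/K

ΔS_hot = −Q/T_H = −62700/618 = -101.46 J/K and ΔS_cold = +Q/T_C = 62700/315 = 199.05 J/K.
ΔS_total = -101.46 + 199.05 = 97.6 J/K, positive as the second law requires.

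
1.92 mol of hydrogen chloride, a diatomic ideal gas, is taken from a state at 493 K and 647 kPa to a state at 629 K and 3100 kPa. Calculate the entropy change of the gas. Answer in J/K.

ΔS = -11.4 J/K

ΔS = nC_p ln(T₂/T₁) − nR ln(P₂/P₁), with C_p = 7R/2 = 29.1 J mol⁻¹ K⁻¹ for a diatomic ideal gas.
ΔS = 1.92 × [29.1 × ln(629/493) − 8.314 × ln(3100/647)] = -11.4 J/K.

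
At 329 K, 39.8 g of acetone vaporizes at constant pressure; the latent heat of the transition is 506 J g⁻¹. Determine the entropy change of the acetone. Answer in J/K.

ΔS = 61.2 J/K

Heat absorbed by the substance: Q = mL = 39.8 × 506 = 20138.8 J.
At constant T, ΔS = Q_rev/T = 20138.8 / 329 = 61.2 J/K.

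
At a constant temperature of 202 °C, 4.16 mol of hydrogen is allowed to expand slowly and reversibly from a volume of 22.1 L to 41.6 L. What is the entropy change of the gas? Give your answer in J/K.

For an isothermal ideal gas ΔS_gas = nR ln(V₂/V₁) = 4.16 × 8.314 × ln(41.6/22.1) = 21.9 J/K.

ΔS_gas = 21.9 J/K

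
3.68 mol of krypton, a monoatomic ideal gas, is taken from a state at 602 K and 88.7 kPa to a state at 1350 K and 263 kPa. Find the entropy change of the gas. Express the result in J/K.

ΔS = 28.5 J/K

ΔS = nC_p ln(T₂/T₁) − nR ln(P₂/P₁), with C_p = 5R/2 = 20.79 J mol⁻¹ K⁻¹ for a monoatomic ideal gas.
ΔS = 3.68 × [20.79 × ln(1350/602) − 8.314 × ln(263/88.7)] = 28.5 J/K.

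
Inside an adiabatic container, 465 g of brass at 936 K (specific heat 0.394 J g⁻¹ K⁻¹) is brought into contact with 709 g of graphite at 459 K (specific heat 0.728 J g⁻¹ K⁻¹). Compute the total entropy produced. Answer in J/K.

ΔS_total = 37.8 J/K

Energy balance: T_f = (m₁c₁T₁ + m₂c₂T₂)/(m₁c₁ + m₂c₂) = 583.96 K.
ΔS₁ = m₁c₁ ln(T_f/T₁) = 183.21 × ln(583.96/936) = -86.436 J/K.
ΔS₂ = m₂c₂ ln(T_f/T₂) = 516.152 × ln(583.96/459) = 124.28 J/K.
ΔS_total = -86.436 + 124.28 = 37.8 J/K.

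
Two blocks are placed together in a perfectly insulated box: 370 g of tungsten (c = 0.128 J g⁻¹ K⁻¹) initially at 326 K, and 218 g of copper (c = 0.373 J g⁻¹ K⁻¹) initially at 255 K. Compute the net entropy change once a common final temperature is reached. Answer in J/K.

Energy balance: T_f = (m₁c₁T₁ + m₂c₂T₂)/(m₁c₁ + m₂c₂) = 281.13 K.
ΔS₁ = m₁c₁ ln(T_f/T₁) = 47.36 × ln(281.13/326) = -7.013 J/K.
ΔS₂ = m₂c₂ ln(T_f/T₂) = 81.314 × ln(281.13/255) = 7.933 J/K.
ΔS_total = -7.013 + 7.933 = 0.92 J/K.

ΔS_total = 0.92 J/K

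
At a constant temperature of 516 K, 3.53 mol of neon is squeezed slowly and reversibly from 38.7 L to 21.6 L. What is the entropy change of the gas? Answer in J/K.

For an isothermal ideal gas ΔS_gas = nR ln(V₂/V₁) = 3.53 × 8.314 × ln(21.6/38.7) = -17.1 J/K.

ΔS_gas = -17.1 J/K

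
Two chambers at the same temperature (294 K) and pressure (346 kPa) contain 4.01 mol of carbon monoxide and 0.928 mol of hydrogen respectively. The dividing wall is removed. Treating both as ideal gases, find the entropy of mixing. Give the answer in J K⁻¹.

Mole fractions: x_A = 4.01/4.94 = 0.812, x_B = 0.188.
ΔS_mix = −R(n_A ln x_A + n_B ln x_B) = −8.314 × (4.01 ln 0.812 + 0.928 ln 0.188) = 19.8 J/K.

ΔS_mix = 19.8 J/K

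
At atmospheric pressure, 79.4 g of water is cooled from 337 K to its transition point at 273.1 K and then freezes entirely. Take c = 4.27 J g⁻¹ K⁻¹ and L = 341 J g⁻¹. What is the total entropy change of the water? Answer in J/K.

ΔS = -170 J/K

Cooling step: ΔS₁ = m c ln(T_tr/T_i) = 79.4 × 4.27 × ln(273.1/337) = -71.28 J/K.
Phase change: ΔS₂ = −mL/T_tr = −79.4 × 341 / 273.1 = -99.14 J/K.
ΔS_total = (-71.28) + (-99.14) = -170 J/K.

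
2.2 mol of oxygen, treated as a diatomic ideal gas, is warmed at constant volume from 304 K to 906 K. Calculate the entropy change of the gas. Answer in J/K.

ΔS = 49.9 J/K

At constant volume, ΔS = nC_V ln(T₂/T₁) with C_V = 5R/2 = 20.79 J mol⁻¹ K⁻¹.
ΔS = 2.2 × 20.79 × ln(906/304) = 49.9 J/K.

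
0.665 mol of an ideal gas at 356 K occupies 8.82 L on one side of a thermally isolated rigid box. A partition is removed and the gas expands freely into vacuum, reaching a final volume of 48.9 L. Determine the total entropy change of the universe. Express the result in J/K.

ΔS_universe = 9.47 J/K

No heat is exchanged and no work is done, so the ideal-gas temperature stays constant.
Entropy is a state function; using a reversible isothermal path, ΔS_gas = nR ln(V₂/V₁) = 0.665 × 8.314 × ln(48.9/8.82) = 9.47 J/K.
The insulated surroundings exchange no heat, so ΔS_surr = 0 and ΔS_universe = ΔS_gas.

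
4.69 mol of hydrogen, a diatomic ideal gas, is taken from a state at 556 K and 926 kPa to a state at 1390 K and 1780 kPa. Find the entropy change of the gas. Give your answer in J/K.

ΔS = nC_p ln(T₂/T₁) − nR ln(P₂/P₁), with C_p = 7R/2 = 29.1 J mol⁻¹ K⁻¹ for a diatomic ideal gas.
ΔS = 4.69 × [29.1 × ln(1390/556) − 8.314 × ln(1780/926)] = 99.6 J/K.

ΔS = 99.6 J/K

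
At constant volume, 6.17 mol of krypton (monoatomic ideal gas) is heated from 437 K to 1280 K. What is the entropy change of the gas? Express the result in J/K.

At constant volume, ΔS = nC_V ln(T₂/T₁) with C_V = 3R/2 = 12.47 J mol⁻¹ K⁻¹.
ΔS = 6.17 × 12.47 × ln(1280/437) = 82.7 J/K.

ΔS = 82.7 J/K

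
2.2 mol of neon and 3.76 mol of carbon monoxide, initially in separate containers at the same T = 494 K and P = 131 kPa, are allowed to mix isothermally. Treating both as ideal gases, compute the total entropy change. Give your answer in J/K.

ΔS_mix = 32.6 J/K

Mole fractions: x_A = 2.2/5.96 = 0.369, x_B = 0.631.
ΔS_mix = −R(n_A ln x_A + n_B ln x_B) = −8.314 × (2.2 ln 0.369 + 3.76 ln 0.631) = 32.6 J/K.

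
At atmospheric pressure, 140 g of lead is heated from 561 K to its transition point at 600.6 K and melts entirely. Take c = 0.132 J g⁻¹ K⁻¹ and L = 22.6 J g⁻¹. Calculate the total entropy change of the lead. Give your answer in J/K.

Warming step: ΔS₁ = m c ln(T_tr/T_i) = 140 × 0.132 × ln(600.6/561) = 1.26 J/K.
Phase change: ΔS₂ = +mL/T_tr = 140 × 22.6 / 600.6 = 5.268 J/K.
ΔS_total = (1.26) + (5.268) = 6.53 J/K.

ΔS = 6.53 J/K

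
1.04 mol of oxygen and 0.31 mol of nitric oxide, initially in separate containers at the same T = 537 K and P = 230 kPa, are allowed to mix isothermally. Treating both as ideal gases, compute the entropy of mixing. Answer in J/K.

ΔS_mix = 6.05 J/K

Mole fractions: x_A = 1.04/1.35 = 0.77, x_B = 0.23.
ΔS_mix = −R(n_A ln x_A + n_B ln x_B) = −8.314 × (1.04 ln 0.77 + 0.31 ln 0.23) = 6.05 J/K.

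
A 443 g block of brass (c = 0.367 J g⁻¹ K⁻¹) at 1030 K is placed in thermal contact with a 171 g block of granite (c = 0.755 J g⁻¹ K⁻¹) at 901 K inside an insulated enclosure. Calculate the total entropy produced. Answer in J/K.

Energy balance: T_f = (m₁c₁T₁ + m₂c₂T₂)/(m₁c₁ + m₂c₂) = 972.9 K.
ΔS₁ = m₁c₁ ln(T_f/T₁) = 162.581 × ln(972.9/1030) = -9.272 J/K.
ΔS₂ = m₂c₂ ln(T_f/T₂) = 129.105 × ln(972.9/901) = 9.9125 J/K.
ΔS_total = -9.272 + 9.9125 = 0.64 J/K.

ΔS_total = 0.64 J/K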